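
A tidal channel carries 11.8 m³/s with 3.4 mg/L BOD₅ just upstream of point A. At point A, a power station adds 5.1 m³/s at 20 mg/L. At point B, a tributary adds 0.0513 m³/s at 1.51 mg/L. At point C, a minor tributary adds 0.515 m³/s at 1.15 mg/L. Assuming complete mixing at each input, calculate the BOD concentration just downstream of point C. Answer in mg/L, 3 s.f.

8.18 mg/L

After input A: C = (11.8·3.4 + 5.1·20) / 16.9 = 8.409 mg/L.
After input B: C = (16.9·8.409 + 0.0513·1.51) / 16.95 = 8.389 mg/L.
After input C: C = (16.95·8.389 + 0.515·1.15) / 17.47 = 8.175 mg/L.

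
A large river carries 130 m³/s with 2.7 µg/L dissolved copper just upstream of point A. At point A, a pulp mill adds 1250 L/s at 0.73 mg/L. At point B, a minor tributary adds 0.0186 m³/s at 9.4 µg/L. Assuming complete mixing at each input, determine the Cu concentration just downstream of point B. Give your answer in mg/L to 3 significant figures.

0.00963 mg/L

2.7 µg/L = 0.0027 mg/L.
1250 L/s = 1.25 m³/s.
After input A: C = (130·0.0027 + 1.25·0.73) / 131.2 = 0.009627 mg/L.
9.4 µg/L = 0.0094 mg/L.
After input B: C = (131.2·0.009627 + 0.0186·0.0094) / 131.3 = 0.009627 mg/L.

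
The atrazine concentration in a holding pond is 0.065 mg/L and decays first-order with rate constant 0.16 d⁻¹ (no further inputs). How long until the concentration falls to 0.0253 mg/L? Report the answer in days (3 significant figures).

5.90 d

t = ln(C₀/C)/k = ln(0.065/0.0253)/0.16 = 0.9436/0.16 = 5.897 d.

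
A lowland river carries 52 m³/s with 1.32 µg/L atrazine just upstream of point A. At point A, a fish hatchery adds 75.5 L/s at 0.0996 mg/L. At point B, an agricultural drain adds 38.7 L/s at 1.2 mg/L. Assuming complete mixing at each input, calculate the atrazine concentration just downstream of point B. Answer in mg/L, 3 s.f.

0.00235 mg/L

1.32 µg/L = 0.00132 mg/L.
75.5 L/s = 0.0755 m³/s.
After input A: C = (52·0.00132 + 0.0755·0.0996) / 52.08 = 0.001462 mg/L.
38.7 L/s = 0.0387 m³/s.
After input B: C = (52.08·0.001462 + 0.0387·1.2) / 52.11 = 0.002353 mg/L.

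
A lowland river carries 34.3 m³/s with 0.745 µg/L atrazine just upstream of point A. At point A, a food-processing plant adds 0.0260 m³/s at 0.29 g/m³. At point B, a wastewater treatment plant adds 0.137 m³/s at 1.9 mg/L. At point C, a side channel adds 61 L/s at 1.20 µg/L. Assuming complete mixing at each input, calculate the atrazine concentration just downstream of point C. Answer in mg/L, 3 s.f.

0.745 µg/L = 0.000745 mg/L.
After input A: C = (34.3·0.000745 + 0.026·0.29) / 34.33 = 0.0009641 mg/L.
After input B: C = (34.33·0.0009641 + 0.137·1.9) / 34.46 = 0.008513 mg/L.
61 L/s = 0.061 m³/s.
1.20 µg/L = 0.0012 mg/L.
After input C: C = (34.46·0.008513 + 0.061·0.0012) / 34.52 = 0.0085 mg/L.

0.00850 mg/L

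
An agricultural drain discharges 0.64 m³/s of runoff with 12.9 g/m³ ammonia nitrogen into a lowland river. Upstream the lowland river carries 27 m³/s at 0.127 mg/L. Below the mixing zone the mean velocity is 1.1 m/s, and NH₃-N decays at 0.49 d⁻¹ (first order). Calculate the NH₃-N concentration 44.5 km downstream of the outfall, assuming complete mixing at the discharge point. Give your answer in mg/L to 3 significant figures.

After complete mixing, C₀ = (0.64·12.9 + 27·0.127) / 27.64 = 0.4228 mg/L.
Travel time t = 4.45e+04 m / 1.1 m/s = 4.045e+04 s = 0.4682 d.
C = 0.4228·exp(−0.49·0.4682) = 0.4228·0.795 = 0.3361 mg/L.

0.336 mg/L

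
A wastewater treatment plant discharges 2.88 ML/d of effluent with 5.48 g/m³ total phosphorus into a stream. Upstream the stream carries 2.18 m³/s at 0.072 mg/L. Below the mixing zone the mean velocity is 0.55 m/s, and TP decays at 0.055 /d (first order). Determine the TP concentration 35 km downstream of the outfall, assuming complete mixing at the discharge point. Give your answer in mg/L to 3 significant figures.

0.147 mg/L

2.88 ML/d = 0.03333 m³/s.
After complete mixing, C₀ = (0.03333·5.48 + 2.18·0.072) / 2.213 = 0.1534 mg/L.
Travel time t = 3.5e+04 m / 0.55 m/s = 6.364e+04 s = 0.7365 d.
C = 0.1534·exp(−0.055·0.7365) = 0.1534·0.9603 = 0.1474 mg/L.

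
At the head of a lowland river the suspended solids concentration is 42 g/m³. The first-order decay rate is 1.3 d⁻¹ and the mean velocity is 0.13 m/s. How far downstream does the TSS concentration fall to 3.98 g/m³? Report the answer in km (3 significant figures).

From C = C₀·e^(−kt), t = ln(C₀/C)/k = ln(42/3.98)/1.3 = 2.356/1.3 = 1.813 d.
Distance = v·t = 0.13 m/s × 1.566e+05 s = 2.036e+04 m = 20.36 km.

20.4 km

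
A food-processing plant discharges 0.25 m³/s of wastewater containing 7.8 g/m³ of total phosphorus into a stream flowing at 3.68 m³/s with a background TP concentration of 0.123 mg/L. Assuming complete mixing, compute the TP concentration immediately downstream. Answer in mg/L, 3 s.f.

By mass balance at complete mixing, C = (0.25·7.8 + 3.68·0.123) / (0.25 + 3.68) = 2.403/3.93 = 0.6114 mg/L.

0.611 mg/L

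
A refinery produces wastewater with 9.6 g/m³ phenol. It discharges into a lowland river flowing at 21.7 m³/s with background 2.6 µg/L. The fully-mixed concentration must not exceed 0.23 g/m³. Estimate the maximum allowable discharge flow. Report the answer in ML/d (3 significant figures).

2.6 µg/L = 0.0026 mg/L.
Mass balance at complete mixing: C_std·(Q_w + Q_r) = Q_w·C_e + Q_r·C_b.
Rearranging, Q_w = Q_r·(C_std − C_b)/(C_e − C_std) = 21.7·(0.23 − 0.0026) / (9.6 − 0.23) = 0.5266 m³/s.
= 45.5 ML/d.

45.5 ML/d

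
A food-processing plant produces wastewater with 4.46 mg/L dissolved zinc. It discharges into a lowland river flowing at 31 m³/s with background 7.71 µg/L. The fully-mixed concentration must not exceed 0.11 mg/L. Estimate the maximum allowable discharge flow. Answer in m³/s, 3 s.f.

7.71 µg/L = 0.00771 mg/L.
Mass balance at complete mixing: C_std·(Q_w + Q_r) = Q_w·C_e + Q_r·C_b.
Rearranging, Q_w = Q_r·(C_std − C_b)/(C_e − C_std) = 31·(0.11 − 0.00771) / (4.46 − 0.11) = 0.729 m³/s.

0.729 m³/s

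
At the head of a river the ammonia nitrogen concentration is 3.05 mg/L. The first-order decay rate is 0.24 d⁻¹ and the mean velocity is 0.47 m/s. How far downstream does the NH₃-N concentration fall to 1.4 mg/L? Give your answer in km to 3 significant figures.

132 km

From C = C₀·e^(−kt), t = ln(C₀/C)/k = ln(3.05/1.4)/0.24 = 0.7787/0.24 = 3.244 d.
Distance = v·t = 0.47 m/s × 2.803e+05 s = 1.318e+05 m = 131.8 km.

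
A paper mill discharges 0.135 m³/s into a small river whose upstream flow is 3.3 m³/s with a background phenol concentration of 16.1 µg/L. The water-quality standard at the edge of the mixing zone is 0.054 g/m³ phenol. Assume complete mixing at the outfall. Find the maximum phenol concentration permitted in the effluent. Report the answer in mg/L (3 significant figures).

16.1 µg/L = 0.0161 mg/L.
Mass balance: 0.054·3.435 = 0.135·Cₑ + 3.3·0.0161.
Cₑ = (0.1855 − 0.05313) / 0.135 = 0.9804 mg/L.

0.980 mg/L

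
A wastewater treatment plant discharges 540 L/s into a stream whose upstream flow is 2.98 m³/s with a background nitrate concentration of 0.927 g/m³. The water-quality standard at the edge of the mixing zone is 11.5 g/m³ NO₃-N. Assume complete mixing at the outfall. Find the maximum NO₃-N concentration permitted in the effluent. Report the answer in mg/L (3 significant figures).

540 L/s = 0.54 m³/s.
Mass balance: 11.5·3.52 = 0.54·Cₑ + 2.98·0.927.
Cₑ = (40.48 − 2.762) / 0.54 = 69.85 mg/L.

69.8 mg/L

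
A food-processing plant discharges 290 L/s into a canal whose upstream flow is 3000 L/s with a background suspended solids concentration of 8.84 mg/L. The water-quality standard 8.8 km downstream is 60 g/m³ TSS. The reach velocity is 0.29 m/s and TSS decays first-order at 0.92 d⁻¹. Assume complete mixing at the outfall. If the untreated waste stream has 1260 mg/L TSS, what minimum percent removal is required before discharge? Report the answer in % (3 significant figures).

32.6 %

290 L/s = 0.29 m³/s.
3000 L/s = 3 m³/s.
Travel time to the compliance point: t = 8800/0.29 = 3.034e+04 s = 0.3512 d; decay factor exp(−0.92·0.3512) = 0.7239.
So the concentration just after mixing may be at most 60/0.7239 = 82.89 mg/L.
Mass balance: 82.89·3.29 = 0.29·Cₑ + 3·8.84.
Cₑ = (272.7 − 26.52) / 0.29 = 848.9 mg/L.
Required removal = 1 − 848.9/1260 = 32.63 %.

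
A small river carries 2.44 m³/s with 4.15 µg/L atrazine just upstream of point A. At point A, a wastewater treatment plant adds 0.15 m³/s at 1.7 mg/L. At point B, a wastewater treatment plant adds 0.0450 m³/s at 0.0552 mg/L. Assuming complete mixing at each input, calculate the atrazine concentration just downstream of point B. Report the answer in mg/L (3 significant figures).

4.15 µg/L = 0.00415 mg/L.
After input A: C = (2.44·0.00415 + 0.15·1.7) / 2.59 = 0.1024 mg/L.
After input B: C = (2.59·0.1024 + 0.045·0.0552) / 2.635 = 0.1016 mg/L.

0.102 mg/L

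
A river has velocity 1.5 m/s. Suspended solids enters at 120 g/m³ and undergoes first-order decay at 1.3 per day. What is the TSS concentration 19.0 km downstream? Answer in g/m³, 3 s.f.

99.2 g/m³

Travel time t = 19.0 km / 1.5 m/s = 1.9e+04/1.5 = 1.267e+04 s = 0.1466 d.
First-order decay: C = 120·exp(−1.3·0.1466) = 120·0.8265 = 99.18 g/m³.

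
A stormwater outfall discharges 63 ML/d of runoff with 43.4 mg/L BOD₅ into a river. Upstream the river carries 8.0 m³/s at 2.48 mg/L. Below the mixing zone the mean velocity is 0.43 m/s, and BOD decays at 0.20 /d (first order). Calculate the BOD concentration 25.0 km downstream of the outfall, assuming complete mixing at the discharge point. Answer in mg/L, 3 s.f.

5.16 mg/L

63 ML/d = 0.7292 m³/s.
After complete mixing, C₀ = (0.7292·43.4 + 8·2.48) / 8.729 = 5.898 mg/L.
Travel time t = 2.5e+04 m / 0.43 m/s = 5.814e+04 s = 0.6729 d.
C = 5.898·exp(−0.20·0.6729) = 5.898·0.8741 = 5.155 mg/L.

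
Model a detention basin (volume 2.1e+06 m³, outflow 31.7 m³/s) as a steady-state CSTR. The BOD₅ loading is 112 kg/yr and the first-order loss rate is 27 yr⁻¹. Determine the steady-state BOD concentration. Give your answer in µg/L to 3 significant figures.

0.106 µg/L

Outflow Q = 31.7 m³/s × 3.156e+07 s/yr = 1e+09 m³/yr.
Steady-state CSTR mass balance: W = Q·C + k·V·C, so C = W/(Q + kV).
Q + kV = 1e+09 + 27·2.1e+06 = 1.057e+09 m³/yr.
C = 112/1.057e+09 = 1.06e-07 kg/m³ = 0.000106 mg/L = 0.106 µg/L.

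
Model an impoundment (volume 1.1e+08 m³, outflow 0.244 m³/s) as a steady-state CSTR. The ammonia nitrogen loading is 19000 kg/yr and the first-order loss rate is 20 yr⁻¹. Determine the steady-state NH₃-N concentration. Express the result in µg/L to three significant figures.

Outflow Q = 0.244 m³/s × 3.156e+07 s/yr = 7.7e+06 m³/yr.
Steady-state CSTR mass balance: W = Q·C + k·V·C, so C = W/(Q + kV).
Q + kV = 7.7e+06 + 20·1.1e+08 = 2.208e+09 m³/yr.
C = 19000/2.208e+09 = 8.606e-06 kg/m³ = 0.008606 mg/L = 8.606 µg/L.

8.61 µg/L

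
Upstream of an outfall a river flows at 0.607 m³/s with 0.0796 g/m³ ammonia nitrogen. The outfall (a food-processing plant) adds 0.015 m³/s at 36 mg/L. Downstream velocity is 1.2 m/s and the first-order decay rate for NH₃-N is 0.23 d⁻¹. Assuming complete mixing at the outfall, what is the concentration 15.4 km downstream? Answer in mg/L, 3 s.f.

After complete mixing, C₀ = (0.015·36 + 0.607·0.0796) / 0.622 = 0.9458 mg/L.
Travel time t = 1.54e+04 m / 1.2 m/s = 1.283e+04 s = 0.1485 d.
C = 0.9458·exp(−0.23·0.1485) = 0.9458·0.9664 = 0.9141 mg/L.

0.914 mg/L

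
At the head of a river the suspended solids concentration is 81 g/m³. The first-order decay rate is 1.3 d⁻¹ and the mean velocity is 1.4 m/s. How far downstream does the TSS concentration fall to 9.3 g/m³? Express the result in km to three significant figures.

201 km

From C = C₀·e^(−kt), t = ln(C₀/C)/k = ln(81/9.3)/1.3 = 2.164/1.3 = 1.665 d.
Distance = v·t = 1.4 m/s × 1.439e+05 s = 2.014e+05 m = 201.4 km.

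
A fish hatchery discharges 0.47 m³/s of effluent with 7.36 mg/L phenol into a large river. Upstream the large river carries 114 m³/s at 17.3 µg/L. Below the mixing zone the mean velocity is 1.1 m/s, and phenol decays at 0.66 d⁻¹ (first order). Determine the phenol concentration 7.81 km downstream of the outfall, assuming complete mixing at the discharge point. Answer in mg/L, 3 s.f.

0.0449 mg/L

17.3 µg/L = 0.0173 mg/L.
After complete mixing, C₀ = (0.47·7.36 + 114·0.0173) / 114.5 = 0.04745 mg/L.
Travel time t = 7810 m / 1.1 m/s = 7100 s = 0.08218 d.
C = 0.04745·exp(−0.66·0.08218) = 0.04745·0.9472 = 0.04494 mg/L.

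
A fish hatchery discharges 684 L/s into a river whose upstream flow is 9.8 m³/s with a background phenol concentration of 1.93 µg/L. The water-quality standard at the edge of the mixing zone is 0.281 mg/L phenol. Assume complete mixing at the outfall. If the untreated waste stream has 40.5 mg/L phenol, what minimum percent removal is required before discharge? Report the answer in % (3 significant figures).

89.4 %

684 L/s = 0.684 m³/s.
1.93 µg/L = 0.00193 mg/L.
Mass balance: 0.281·10.48 = 0.684·Cₑ + 9.8·0.00193.
Cₑ = (2.946 − 0.01891) / 0.684 = 4.279 mg/L.
Required removal = 1 − 4.279/40.5 = 89.43 %.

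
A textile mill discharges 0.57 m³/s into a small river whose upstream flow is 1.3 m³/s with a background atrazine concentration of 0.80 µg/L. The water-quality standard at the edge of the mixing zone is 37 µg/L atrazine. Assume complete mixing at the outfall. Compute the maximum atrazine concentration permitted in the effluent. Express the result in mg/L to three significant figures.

0.80 µg/L = 0.0008 mg/L.
37 µg/L = 0.037 mg/L.
Mass balance: 0.037·1.87 = 0.57·Cₑ + 1.3·0.0008.
Cₑ = (0.06919 − 0.00104) / 0.57 = 0.1196 mg/L.

0.120 mg/L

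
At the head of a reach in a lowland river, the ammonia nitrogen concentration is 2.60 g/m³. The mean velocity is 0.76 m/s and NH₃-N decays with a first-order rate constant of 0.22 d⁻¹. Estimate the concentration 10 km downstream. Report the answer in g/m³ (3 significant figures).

2.51 g/m³

Travel time t = 10 km / 0.76 m/s = 1e+04/0.76 = 1.316e+04 s = 0.1523 d.
First-order decay: C = 2.60·exp(−0.22·0.1523) = 2.60·0.9671 = 2.514 g/m³.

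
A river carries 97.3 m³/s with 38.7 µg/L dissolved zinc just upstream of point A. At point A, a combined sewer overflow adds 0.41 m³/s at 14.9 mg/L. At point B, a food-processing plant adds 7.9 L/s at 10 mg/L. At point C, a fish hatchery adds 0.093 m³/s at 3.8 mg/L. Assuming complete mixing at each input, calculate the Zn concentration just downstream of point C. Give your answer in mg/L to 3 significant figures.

38.7 µg/L = 0.0387 mg/L.
After input A: C = (97.3·0.0387 + 0.41·14.9) / 97.71 = 0.1011 mg/L.
7.9 L/s = 0.0079 m³/s.
After input B: C = (97.71·0.1011 + 0.0079·10) / 97.72 = 0.1019 mg/L.
After input C: C = (97.72·0.1019 + 0.093·3.8) / 97.81 = 0.1054 mg/L.

0.105 mg/L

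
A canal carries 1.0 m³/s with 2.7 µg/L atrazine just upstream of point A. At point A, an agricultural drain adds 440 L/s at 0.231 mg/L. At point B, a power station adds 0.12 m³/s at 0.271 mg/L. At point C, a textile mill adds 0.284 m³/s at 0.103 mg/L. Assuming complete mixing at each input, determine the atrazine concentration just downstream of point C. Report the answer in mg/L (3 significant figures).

0.0901 mg/L

2.7 µg/L = 0.0027 mg/L.
440 L/s = 0.44 m³/s.
After input A: C = (1·0.0027 + 0.44·0.231) / 1.44 = 0.07246 mg/L.
After input B: C = (1.44·0.07246 + 0.12·0.271) / 1.56 = 0.08773 mg/L.
After input C: C = (1.56·0.08773 + 0.284·0.103) / 1.844 = 0.09008 mg/L.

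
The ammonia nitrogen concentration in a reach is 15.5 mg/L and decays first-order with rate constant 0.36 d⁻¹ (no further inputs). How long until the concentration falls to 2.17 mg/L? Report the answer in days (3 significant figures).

t = ln(C₀/C)/k = ln(15.5/2.17)/0.36 = 1.966/0.36 = 5.461 d.

5.46 d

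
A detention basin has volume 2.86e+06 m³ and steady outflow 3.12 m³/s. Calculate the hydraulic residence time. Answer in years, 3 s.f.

0.0290 yr

Q = 3.12 m³/s × 3.156e+07 s/yr = 9.846e+07 m³/yr.
Hydraulic residence time τ = V/Q = 2.86e+06/9.846e+07 = 0.02905 yr.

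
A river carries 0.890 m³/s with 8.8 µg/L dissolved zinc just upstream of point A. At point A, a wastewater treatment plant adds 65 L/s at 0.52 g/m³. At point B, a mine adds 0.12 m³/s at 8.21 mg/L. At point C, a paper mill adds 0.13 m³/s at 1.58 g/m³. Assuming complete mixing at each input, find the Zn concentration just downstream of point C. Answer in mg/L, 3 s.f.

1.02 mg/L

8.8 µg/L = 0.0088 mg/L.
65 L/s = 0.065 m³/s.
After input A: C = (0.89·0.0088 + 0.065·0.52) / 0.955 = 0.04359 mg/L.
After input B: C = (0.955·0.04359 + 0.12·8.21) / 1.075 = 0.9552 mg/L.
After input C: C = (1.075·0.9552 + 0.13·1.58) / 1.205 = 1.023 mg/L.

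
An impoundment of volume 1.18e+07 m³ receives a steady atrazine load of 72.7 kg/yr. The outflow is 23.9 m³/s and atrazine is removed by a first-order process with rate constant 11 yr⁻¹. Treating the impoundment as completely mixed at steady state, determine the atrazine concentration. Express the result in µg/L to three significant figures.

0.0822 µg/L

Outflow Q = 23.9 m³/s × 3.156e+07 s/yr = 7.542e+08 m³/yr.
Steady-state CSTR mass balance: W = Q·C + k·V·C, so C = W/(Q + kV).
Q + kV = 7.542e+08 + 11·1.18e+07 = 8.84e+08 m³/yr.
C = 72.7/8.84e+08 = 8.224e-08 kg/m³ = 8.224e-05 mg/L = 0.08224 µg/L.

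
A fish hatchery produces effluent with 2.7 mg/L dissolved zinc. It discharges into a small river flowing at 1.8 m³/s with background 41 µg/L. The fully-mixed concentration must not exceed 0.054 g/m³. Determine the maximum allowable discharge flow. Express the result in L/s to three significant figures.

41 µg/L = 0.041 mg/L.
Mass balance at complete mixing: C_std·(Q_w + Q_r) = Q_w·C_e + Q_r·C_b.
Rearranging, Q_w = Q_r·(C_std − C_b)/(C_e − C_std) = 1.8·(0.054 − 0.041) / (2.7 − 0.054) = 0.008844 m³/s.
= 8.844 L/s.

8.84 L/s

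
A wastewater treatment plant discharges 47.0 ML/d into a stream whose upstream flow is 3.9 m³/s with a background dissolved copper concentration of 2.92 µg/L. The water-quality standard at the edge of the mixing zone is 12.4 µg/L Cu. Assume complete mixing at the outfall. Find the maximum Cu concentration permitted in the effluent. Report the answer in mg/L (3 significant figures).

47.0 ML/d = 0.544 m³/s.
2.92 µg/L = 0.00292 mg/L.
12.4 µg/L = 0.0124 mg/L.
Mass balance: 0.0124·4.444 = 0.544·Cₑ + 3.9·0.00292.
Cₑ = (0.05511 − 0.01139) / 0.544 = 0.08037 mg/L.

0.0804 mg/L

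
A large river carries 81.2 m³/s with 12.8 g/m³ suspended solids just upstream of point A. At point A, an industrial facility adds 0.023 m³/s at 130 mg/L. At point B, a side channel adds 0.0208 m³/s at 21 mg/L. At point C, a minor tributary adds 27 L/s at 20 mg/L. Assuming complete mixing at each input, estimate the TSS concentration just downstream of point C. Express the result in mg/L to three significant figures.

12.8 mg/L

After input A: C = (81.2·12.8 + 0.023·130) / 81.22 = 12.83 mg/L.
After input B: C = (81.22·12.83 + 0.0208·21) / 81.24 = 12.84 mg/L.
27 L/s = 0.027 m³/s.
After input C: C = (81.24·12.84 + 0.027·20) / 81.27 = 12.84 mg/L.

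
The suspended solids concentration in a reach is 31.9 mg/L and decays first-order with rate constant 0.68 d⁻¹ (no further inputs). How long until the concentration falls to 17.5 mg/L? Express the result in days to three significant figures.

0.883 d

t = ln(C₀/C)/k = ln(31.9/17.5)/0.68 = 0.6004/0.68 = 0.8829 d.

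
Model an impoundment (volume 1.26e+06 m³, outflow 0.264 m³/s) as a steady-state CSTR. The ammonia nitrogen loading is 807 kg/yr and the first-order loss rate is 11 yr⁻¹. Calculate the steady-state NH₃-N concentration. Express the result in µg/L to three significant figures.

36.4 µg/L

Outflow Q = 0.264 m³/s × 3.156e+07 s/yr = 8.331e+06 m³/yr.
Steady-state CSTR mass balance: W = Q·C + k·V·C, so C = W/(Q + kV).
Q + kV = 8.331e+06 + 11·1.26e+06 = 2.219e+07 m³/yr.
C = 807/2.219e+07 = 3.637e-05 kg/m³ = 0.03637 mg/L = 36.37 µg/L.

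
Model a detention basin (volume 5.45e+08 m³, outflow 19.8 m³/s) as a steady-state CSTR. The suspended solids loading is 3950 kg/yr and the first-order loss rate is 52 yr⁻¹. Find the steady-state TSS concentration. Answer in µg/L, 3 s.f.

Outflow Q = 19.8 m³/s × 3.156e+07 s/yr = 6.248e+08 m³/yr.
Steady-state CSTR mass balance: W = Q·C + k·V·C, so C = W/(Q + kV).
Q + kV = 6.248e+08 + 52·5.45e+08 = 2.896e+10 m³/yr.
C = 3950/2.896e+10 = 1.364e-07 kg/m³ = 0.0001364 mg/L = 0.1364 µg/L.

0.136 µg/L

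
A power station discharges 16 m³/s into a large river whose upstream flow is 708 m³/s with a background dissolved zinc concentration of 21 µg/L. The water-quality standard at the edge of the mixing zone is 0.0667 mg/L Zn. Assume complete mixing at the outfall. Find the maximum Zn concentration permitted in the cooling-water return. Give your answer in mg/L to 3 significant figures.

2.09 mg/L

21 µg/L = 0.021 mg/L.
Mass balance: 0.0667·724 = 16·Cₑ + 708·0.021.
Cₑ = (48.29 − 14.87) / 16 = 2.089 mg/L.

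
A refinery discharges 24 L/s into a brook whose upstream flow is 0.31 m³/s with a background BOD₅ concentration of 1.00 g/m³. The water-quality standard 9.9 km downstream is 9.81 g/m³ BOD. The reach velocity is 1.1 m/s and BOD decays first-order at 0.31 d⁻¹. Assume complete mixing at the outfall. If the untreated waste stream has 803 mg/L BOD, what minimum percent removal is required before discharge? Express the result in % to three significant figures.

84.0 %

24 L/s = 0.024 m³/s.
Travel time to the compliance point: t = 9900/1.1 = 9000 s = 0.1042 d; decay factor exp(−0.31·0.1042) = 0.9682.
So the concentration just after mixing may be at most 9.81/0.9682 = 10.13 mg/L.
Mass balance: 10.13·0.334 = 0.024·Cₑ + 0.31·1.
Cₑ = (3.384 − 0.31) / 0.024 = 128.1 mg/L.
Required removal = 1 − 128.1/803 = 84.05 %.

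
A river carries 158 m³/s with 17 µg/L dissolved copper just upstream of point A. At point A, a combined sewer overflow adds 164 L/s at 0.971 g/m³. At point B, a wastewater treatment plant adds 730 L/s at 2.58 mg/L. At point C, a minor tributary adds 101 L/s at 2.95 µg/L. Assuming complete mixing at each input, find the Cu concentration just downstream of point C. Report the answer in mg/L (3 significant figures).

17 µg/L = 0.017 mg/L.
164 L/s = 0.164 m³/s.
After input A: C = (158·0.017 + 0.164·0.971) / 158.2 = 0.01799 mg/L.
730 L/s = 0.73 m³/s.
After input B: C = (158.2·0.01799 + 0.73·2.58) / 158.9 = 0.02976 mg/L.
101 L/s = 0.101 m³/s.
2.95 µg/L = 0.00295 mg/L.
After input C: C = (158.9·0.02976 + 0.101·0.00295) / 159 = 0.02974 mg/L.

0.0297 mg/L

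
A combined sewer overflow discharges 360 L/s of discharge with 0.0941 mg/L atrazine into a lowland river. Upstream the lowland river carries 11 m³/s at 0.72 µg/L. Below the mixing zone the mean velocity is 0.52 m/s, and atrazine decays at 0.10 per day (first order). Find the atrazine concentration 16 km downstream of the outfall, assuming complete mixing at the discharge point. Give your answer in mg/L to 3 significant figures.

0.00355 mg/L

360 L/s = 0.36 m³/s.
0.72 µg/L = 0.00072 mg/L.
After complete mixing, C₀ = (0.36·0.0941 + 11·0.00072) / 11.36 = 0.003679 mg/L.
Travel time t = 1.6e+04 m / 0.52 m/s = 3.077e+04 s = 0.3561 d.
C = 0.003679·exp(−0.10·0.3561) = 0.003679·0.965 = 0.003551 mg/L.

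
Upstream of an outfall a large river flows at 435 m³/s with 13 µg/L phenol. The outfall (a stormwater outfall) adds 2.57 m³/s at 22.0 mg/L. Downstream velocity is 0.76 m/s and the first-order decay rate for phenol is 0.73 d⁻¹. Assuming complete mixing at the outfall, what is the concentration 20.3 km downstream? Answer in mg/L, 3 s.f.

13 µg/L = 0.013 mg/L.
After complete mixing, C₀ = (2.57·22 + 435·0.013) / 437.6 = 0.1421 mg/L.
Travel time t = 2.03e+04 m / 0.76 m/s = 2.671e+04 s = 0.3091 d.
C = 0.1421·exp(−0.73·0.3091) = 0.1421·0.798 = 0.1134 mg/L.

0.113 mg/L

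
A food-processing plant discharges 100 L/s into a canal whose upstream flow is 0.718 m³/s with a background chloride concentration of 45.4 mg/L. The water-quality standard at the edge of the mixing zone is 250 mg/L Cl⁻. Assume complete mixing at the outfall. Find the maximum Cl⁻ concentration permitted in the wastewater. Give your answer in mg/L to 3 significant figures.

100 L/s = 0.1 m³/s.
Mass balance: 250·0.818 = 0.1·Cₑ + 0.718·45.4.
Cₑ = (204.5 − 32.6) / 0.1 = 1719 mg/L.

1720 mg/L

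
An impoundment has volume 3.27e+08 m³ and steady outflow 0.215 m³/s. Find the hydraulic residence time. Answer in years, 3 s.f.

Q = 0.215 m³/s × 3.156e+07 s/yr = 6.785e+06 m³/yr.
Hydraulic residence time τ = V/Q = 3.27e+08/6.785e+06 = 48.2 yr.

48.2 yr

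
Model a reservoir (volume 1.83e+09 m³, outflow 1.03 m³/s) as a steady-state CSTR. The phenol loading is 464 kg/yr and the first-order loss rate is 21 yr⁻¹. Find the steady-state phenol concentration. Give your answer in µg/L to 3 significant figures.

Outflow Q = 1.03 m³/s × 3.156e+07 s/yr = 3.25e+07 m³/yr.
Steady-state CSTR mass balance: W = Q·C + k·V·C, so C = W/(Q + kV).
Q + kV = 3.25e+07 + 21·1.83e+09 = 3.846e+10 m³/yr.
C = 464/3.846e+10 = 1.206e-08 kg/m³ = 1.206e-05 mg/L = 0.01206 µg/L.

0.0121 µg/L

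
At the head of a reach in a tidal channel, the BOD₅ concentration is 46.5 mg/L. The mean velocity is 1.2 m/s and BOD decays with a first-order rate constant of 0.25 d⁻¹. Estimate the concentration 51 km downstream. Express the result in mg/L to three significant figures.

Travel time t = 51 km / 1.2 m/s = 5.1e+04/1.2 = 4.25e+04 s = 0.4919 d.
First-order decay: C = 46.5·exp(−0.25·0.4919) = 46.5·0.8843 = 41.12 mg/L.

41.1 mg/L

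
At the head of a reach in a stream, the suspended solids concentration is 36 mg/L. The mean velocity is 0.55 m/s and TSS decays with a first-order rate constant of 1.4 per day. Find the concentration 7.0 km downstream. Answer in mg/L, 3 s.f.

Travel time t = 7.0 km / 0.55 m/s = 7000/0.55 = 1.273e+04 s = 0.1473 d.
First-order decay: C = 36·exp(−1.4·0.1473) = 36·0.8136 = 29.29 mg/L.

29.3 mg/L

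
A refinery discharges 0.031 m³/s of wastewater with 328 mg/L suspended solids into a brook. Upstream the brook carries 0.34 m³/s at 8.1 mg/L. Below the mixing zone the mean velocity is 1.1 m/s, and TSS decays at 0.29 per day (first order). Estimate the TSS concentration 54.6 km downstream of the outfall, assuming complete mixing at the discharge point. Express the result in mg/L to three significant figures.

After complete mixing, C₀ = (0.031·328 + 0.34·8.1) / 0.371 = 34.83 mg/L.
Travel time t = 5.46e+04 m / 1.1 m/s = 4.964e+04 s = 0.5745 d.
C = 34.83·exp(−0.29·0.5745) = 34.83·0.8465 = 29.48 mg/L.

29.5 mg/L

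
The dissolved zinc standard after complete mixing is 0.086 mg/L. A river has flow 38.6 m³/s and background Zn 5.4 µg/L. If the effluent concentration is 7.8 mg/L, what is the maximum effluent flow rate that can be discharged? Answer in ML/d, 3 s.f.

5.4 µg/L = 0.0054 mg/L.
Mass balance at complete mixing: C_std·(Q_w + Q_r) = Q_w·C_e + Q_r·C_b.
Rearranging, Q_w = Q_r·(C_std − C_b)/(C_e − C_std) = 38.6·(0.086 − 0.0054) / (7.8 − 0.086) = 0.4033 m³/s.
= 34.85 ML/d.

34.8 ML/d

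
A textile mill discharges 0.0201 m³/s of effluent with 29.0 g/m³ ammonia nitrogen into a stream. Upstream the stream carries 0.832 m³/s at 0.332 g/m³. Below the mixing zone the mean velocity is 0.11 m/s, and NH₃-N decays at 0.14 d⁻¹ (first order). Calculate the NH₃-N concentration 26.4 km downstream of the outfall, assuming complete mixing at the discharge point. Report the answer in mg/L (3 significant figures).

0.683 mg/L

After complete mixing, C₀ = (0.0201·29 + 0.832·0.332) / 0.8521 = 1.008 mg/L.
Travel time t = 2.64e+04 m / 0.11 m/s = 2.4e+05 s = 2.778 d.
C = 1.008·exp(−0.14·2.778) = 1.008·0.6778 = 0.6834 mg/L.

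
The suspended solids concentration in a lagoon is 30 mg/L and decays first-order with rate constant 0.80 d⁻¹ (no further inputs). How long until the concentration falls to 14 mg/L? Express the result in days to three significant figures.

0.953 d

t = ln(C₀/C)/k = ln(30/14)/0.80 = 0.7621/0.80 = 0.9527 d.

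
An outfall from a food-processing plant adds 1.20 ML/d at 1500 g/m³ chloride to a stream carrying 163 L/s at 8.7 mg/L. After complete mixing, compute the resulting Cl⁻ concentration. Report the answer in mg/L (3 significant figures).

126 mg/L

1.20 ML/d = 0.01389 m³/s.
163 L/s = 0.163 m³/s.
Flow-weighted mixing gives C = (0.01389·1500 + 0.163·8.7) / (0.01389 + 0.163) = 22.25/0.1769 = 125.8 mg/L.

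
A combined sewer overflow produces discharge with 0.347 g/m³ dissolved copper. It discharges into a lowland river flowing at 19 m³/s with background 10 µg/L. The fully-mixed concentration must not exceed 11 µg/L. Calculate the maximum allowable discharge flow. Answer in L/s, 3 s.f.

56.5 L/s

10 µg/L = 0.01 mg/L.
11 µg/L = 0.011 mg/L.
Mass balance at complete mixing: C_std·(Q_w + Q_r) = Q_w·C_e + Q_r·C_b.
Rearranging, Q_w = Q_r·(C_std − C_b)/(C_e − C_std) = 19·(0.011 − 0.01) / (0.347 − 0.011) = 0.05655 m³/s.
= 56.55 L/s.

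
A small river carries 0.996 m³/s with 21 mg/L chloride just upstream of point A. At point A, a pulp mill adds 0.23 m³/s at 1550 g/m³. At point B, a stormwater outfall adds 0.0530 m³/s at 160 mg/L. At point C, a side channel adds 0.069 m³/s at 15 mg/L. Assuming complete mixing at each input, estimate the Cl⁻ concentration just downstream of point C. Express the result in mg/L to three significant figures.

After input A: C = (0.996·21 + 0.23·1550) / 1.226 = 307.8 mg/L.
After input B: C = (1.226·307.8 + 0.053·160) / 1.279 = 301.7 mg/L.
After input C: C = (1.279·301.7 + 0.069·15) / 1.348 = 287 mg/L.

287 mg/L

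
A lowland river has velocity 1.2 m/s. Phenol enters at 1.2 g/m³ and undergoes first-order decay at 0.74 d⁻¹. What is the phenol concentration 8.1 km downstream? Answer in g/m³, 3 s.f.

1.13 g/m³

Travel time t = 8.1 km / 1.2 m/s = 8100/1.2 = 6750 s = 0.07812 d.
First-order decay: C = 1.2·exp(−0.74·0.07812) = 1.2·0.9438 = 1.133 g/m³.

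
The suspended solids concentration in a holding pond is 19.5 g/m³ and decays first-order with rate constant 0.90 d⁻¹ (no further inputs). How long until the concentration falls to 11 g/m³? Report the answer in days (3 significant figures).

0.636 d

t = ln(C₀/C)/k = ln(19.5/11)/0.90 = 0.5725/0.90 = 0.6361 d.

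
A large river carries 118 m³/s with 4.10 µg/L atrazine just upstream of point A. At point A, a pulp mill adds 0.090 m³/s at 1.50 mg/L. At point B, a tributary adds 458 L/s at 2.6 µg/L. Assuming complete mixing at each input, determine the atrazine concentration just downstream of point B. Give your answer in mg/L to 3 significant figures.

4.10 µg/L = 0.0041 mg/L.
After input A: C = (118·0.0041 + 0.09·1.5) / 118.1 = 0.00524 mg/L.
458 L/s = 0.458 m³/s.
2.6 µg/L = 0.0026 mg/L.
After input B: C = (118.1·0.00524 + 0.458·0.0026) / 118.5 = 0.00523 mg/L.

0.00523 mg/L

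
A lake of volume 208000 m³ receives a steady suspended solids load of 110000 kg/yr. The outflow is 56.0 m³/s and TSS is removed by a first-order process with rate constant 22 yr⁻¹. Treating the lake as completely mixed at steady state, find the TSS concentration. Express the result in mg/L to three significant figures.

Outflow Q = 56.0 m³/s × 3.156e+07 s/yr = 1.767e+09 m³/yr.
Steady-state CSTR mass balance: W = Q·C + k·V·C, so C = W/(Q + kV).
Q + kV = 1.767e+09 + 22·208000 = 1.772e+09 m³/yr.
C = 110000/1.772e+09 = 6.208e-05 kg/m³ = 0.06208 mg/L.

0.0621 mg/L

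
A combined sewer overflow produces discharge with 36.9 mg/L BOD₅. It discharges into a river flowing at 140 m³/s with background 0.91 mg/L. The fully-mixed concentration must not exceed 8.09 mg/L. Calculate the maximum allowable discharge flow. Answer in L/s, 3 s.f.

Mass balance at complete mixing: C_std·(Q_w + Q_r) = Q_w·C_e + Q_r·C_b.
Rearranging, Q_w = Q_r·(C_std − C_b)/(C_e − C_std) = 140·(8.09 − 0.91) / (36.9 − 8.09) = 34.89 m³/s.
= 3.489e+04 L/s.

34900 L/s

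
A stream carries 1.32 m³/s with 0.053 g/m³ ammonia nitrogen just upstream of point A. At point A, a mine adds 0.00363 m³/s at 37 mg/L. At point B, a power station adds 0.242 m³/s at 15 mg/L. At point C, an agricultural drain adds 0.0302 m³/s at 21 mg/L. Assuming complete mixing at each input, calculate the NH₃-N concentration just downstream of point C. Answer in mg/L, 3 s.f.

2.80 mg/L

After input A: C = (1.32·0.053 + 0.00363·37) / 1.324 = 0.1543 mg/L.
After input B: C = (1.324·0.1543 + 0.242·15) / 1.566 = 2.449 mg/L.
After input C: C = (1.566·2.449 + 0.0302·21) / 1.596 = 2.8 mg/L.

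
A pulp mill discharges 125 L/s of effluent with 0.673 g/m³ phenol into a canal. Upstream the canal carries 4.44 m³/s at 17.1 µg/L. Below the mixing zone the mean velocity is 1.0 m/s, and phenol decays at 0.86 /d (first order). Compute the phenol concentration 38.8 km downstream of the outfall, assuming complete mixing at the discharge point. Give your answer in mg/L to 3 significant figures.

0.0238 mg/L

125 L/s = 0.125 m³/s.
17.1 µg/L = 0.0171 mg/L.
After complete mixing, C₀ = (0.125·0.673 + 4.44·0.0171) / 4.565 = 0.03506 mg/L.
Travel time t = 3.88e+04 m / 1.0 m/s = 3.88e+04 s = 0.4491 d.
C = 0.03506·exp(−0.86·0.4491) = 0.03506·0.6796 = 0.02383 mg/L.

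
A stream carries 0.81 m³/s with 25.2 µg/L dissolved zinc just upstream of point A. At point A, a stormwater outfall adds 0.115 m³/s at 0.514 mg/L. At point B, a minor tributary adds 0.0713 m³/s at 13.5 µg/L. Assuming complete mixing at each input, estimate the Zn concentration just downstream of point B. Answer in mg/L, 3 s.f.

25.2 µg/L = 0.0252 mg/L.
After input A: C = (0.81·0.0252 + 0.115·0.514) / 0.925 = 0.08597 mg/L.
13.5 µg/L = 0.0135 mg/L.
After input B: C = (0.925·0.08597 + 0.0713·0.0135) / 0.9963 = 0.08078 mg/L.

0.0808 mg/L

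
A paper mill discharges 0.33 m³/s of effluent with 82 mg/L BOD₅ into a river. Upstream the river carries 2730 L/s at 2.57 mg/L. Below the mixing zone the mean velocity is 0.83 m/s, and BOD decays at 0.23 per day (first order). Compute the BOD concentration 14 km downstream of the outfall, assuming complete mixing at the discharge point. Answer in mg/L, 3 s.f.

10.6 mg/L

2730 L/s = 2.73 m³/s.
After complete mixing, C₀ = (0.33·82 + 2.73·2.57) / 3.06 = 11.14 mg/L.
Travel time t = 1.4e+04 m / 0.83 m/s = 1.687e+04 s = 0.1952 d.
C = 11.14·exp(−0.23·0.1952) = 11.14·0.9561 = 10.65 mg/L.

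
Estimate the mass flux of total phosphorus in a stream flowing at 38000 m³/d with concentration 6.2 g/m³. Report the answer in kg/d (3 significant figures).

38000 m³/d = 0.4398 m³/s.
Mass flux = Q·C = 0.4398 m³/s × 6.2 g/m³ = 2.727 g/s.
= 2.727 g/s × 86.4 = 235.6 kg/d.

236 kg/d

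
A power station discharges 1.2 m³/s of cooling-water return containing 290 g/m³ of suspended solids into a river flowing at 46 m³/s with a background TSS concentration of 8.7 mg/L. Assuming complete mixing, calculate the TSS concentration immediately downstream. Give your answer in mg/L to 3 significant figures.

15.9 mg/L

Conservation of mass across the mixing zone: C = (1.2·290 + 46·8.7) / (1.2 + 46) = 748.2/47.2 = 15.85 mg/L.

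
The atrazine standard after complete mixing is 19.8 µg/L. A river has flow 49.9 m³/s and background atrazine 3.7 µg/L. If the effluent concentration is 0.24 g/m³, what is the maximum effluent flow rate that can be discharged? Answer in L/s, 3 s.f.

3.7 µg/L = 0.0037 mg/L.
19.8 µg/L = 0.0198 mg/L.
Mass balance at complete mixing: C_std·(Q_w + Q_r) = Q_w·C_e + Q_r·C_b.
Rearranging, Q_w = Q_r·(C_std − C_b)/(C_e − C_std) = 49.9·(0.0198 − 0.0037) / (0.24 − 0.0198) = 3.648 m³/s.
= 3648 L/s.

3650 L/s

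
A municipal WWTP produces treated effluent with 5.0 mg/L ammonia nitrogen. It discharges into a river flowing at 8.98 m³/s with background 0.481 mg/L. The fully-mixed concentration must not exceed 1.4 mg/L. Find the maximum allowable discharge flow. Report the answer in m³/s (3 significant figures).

Mass balance at complete mixing: C_std·(Q_w + Q_r) = Q_w·C_e + Q_r·C_b.
Rearranging, Q_w = Q_r·(C_std − C_b)/(C_e − C_std) = 8.98·(1.4 − 0.481) / (5 − 1.4) = 2.292 m³/s.

2.29 m³/s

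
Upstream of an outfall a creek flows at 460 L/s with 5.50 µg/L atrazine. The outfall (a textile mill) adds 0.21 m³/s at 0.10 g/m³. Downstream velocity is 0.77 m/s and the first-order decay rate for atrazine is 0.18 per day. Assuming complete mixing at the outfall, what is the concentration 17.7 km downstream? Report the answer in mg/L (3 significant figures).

0.0335 mg/L

460 L/s = 0.46 m³/s.
5.50 µg/L = 0.0055 mg/L.
After complete mixing, C₀ = (0.21·0.1 + 0.46·0.0055) / 0.67 = 0.03512 mg/L.
Travel time t = 1.77e+04 m / 0.77 m/s = 2.299e+04 s = 0.2661 d.
C = 0.03512·exp(−0.18·0.2661) = 0.03512·0.9532 = 0.03348 mg/L.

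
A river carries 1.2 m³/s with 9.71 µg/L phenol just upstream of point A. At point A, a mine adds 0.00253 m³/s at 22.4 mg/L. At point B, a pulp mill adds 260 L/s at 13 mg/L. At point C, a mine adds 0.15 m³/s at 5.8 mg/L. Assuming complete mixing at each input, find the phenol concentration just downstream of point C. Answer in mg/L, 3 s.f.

2.68 mg/L

9.71 µg/L = 0.00971 mg/L.
After input A: C = (1.2·0.00971 + 0.00253·22.4) / 1.203 = 0.05682 mg/L.
260 L/s = 0.26 m³/s.
After input B: C = (1.203·0.05682 + 0.26·13) / 1.463 = 2.358 mg/L.
After input C: C = (1.463·2.358 + 0.15·5.8) / 1.613 = 2.678 mg/L.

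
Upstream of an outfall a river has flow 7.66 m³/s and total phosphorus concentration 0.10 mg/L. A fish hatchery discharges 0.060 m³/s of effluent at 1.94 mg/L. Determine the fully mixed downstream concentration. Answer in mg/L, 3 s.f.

By mass balance at complete mixing, C = (0.06·1.94 + 7.66·0.1) / (0.06 + 7.66) = 0.8824/7.72 = 0.1143 mg/L.

0.114 mg/L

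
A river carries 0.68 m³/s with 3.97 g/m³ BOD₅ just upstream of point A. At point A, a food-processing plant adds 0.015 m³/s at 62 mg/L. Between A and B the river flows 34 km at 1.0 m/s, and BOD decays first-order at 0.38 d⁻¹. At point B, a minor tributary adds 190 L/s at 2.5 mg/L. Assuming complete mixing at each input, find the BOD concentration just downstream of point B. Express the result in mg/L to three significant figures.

4.07 mg/L

After input A: C = (0.68·3.97 + 0.015·62) / 0.695 = 5.222 mg/L.
Over the 34 km reach to input B (t = 3.4e+04 s = 0.3935 d), decay gives C = 5.222·exp(−0.38·0.3935) = 4.497 mg/L.
190 L/s = 0.19 m³/s.
After input B: C = (0.695·4.497 + 0.19·2.5) / 0.885 = 4.068 mg/L.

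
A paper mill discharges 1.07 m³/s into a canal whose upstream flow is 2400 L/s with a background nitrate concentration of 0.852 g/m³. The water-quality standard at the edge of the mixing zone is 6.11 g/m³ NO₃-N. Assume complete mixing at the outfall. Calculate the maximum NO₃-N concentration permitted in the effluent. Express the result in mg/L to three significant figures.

2400 L/s = 2.4 m³/s.
Mass balance: 6.11·3.47 = 1.07·Cₑ + 2.4·0.852.
Cₑ = (21.2 − 2.045) / 1.07 = 17.9 mg/L.

17.9 mg/L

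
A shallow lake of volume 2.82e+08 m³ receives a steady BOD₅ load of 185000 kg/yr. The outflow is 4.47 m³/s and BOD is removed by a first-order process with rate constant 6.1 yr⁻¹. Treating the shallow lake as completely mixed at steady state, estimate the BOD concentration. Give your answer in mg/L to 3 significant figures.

0.0994 mg/L

Outflow Q = 4.47 m³/s × 3.156e+07 s/yr = 1.411e+08 m³/yr.
Steady-state CSTR mass balance: W = Q·C + k·V·C, so C = W/(Q + kV).
Q + kV = 1.411e+08 + 6.1·2.82e+08 = 1.861e+09 m³/yr.
C = 185000/1.861e+09 = 9.939e-05 kg/m³ = 0.09939 mg/L.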